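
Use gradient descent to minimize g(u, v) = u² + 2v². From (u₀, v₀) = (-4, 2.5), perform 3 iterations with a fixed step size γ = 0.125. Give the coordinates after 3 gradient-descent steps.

(-1.6875, 0.3125)

∇g = (2u, 4v)
Step 1: at (-4, 2.5), ∇g = (-8, 10) → (-4, 2.5) − 0.125·(-8, 10) = (-3, 1.25)
Step 2: at (-3, 1.25), ∇g = (-6, 5) → (-3, 1.25) − 0.125·(-6, 5) = (-2.25, 0.625)
Step 3: at (-2.25, 0.625), ∇g = (-4.5, 2.5) → (-2.25, 0.625) − 0.125·(-4.5, 2.5) = (-1.6875, 0.3125)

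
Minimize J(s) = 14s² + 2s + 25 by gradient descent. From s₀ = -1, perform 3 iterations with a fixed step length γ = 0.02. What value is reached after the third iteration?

J′(s) = 28s + 2
Step 1: J′(-1) = -26; s₁ = -1 − 0.02·(-26) = -0.48
Step 2: J′(-0.48) = -11.44; s₂ = -0.48 − 0.02·(-11.44) = -0.2512
Step 3: J′(-0.2512) = -5.0336; s₃ = -0.2512 − 0.02·(-5.0336) = -0.150528

-0.150528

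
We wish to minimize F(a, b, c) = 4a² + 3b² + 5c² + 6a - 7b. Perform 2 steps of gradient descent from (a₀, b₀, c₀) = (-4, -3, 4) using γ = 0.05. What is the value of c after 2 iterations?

∇F = (8a + 6, 6b - 7, 10c)
(a₁, b₁, c₁) = (-4, -3, 4) − 0.05·(-26, -25, 40) = (-2.7, -1.75, 2)
(a₂, b₂, c₂) = (-2.7, -1.75, 2) − 0.05·(-15.6, -17.5, 20) = (-1.92, -0.875, 1)
c = 1

1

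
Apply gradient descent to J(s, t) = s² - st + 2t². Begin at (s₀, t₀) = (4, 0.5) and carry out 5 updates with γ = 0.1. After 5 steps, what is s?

1.536785

∇J = (2s - t, -s + 4t)
Step 1: at (4, 0.5), ∇J = (7.5, -2) → (4, 0.5) − 0.1·(7.5, -2) = (3.25, 0.7)
Step 2: at (3.25, 0.7), ∇J = (5.8, -0.45) → (3.25, 0.7) − 0.1·(5.8, -0.45) = (2.67, 0.745)
Step 3: at (2.67, 0.745), ∇J = (4.595, 0.31) → (2.67, 0.745) − 0.1·(4.595, 0.31) = (2.2105, 0.714)
Step 4: at (2.2105, 0.714), ∇J = (3.707, 0.6455) → (2.2105, 0.714) − 0.1·(3.707, 0.6455) = (1.8398, 0.64945)
Step 5: at (1.8398, 0.64945), ∇J = (3.03015, 0.758) → (1.8398, 0.64945) − 0.1·(3.03015, 0.758) = (1.536785, 0.57365)
s = 1.536785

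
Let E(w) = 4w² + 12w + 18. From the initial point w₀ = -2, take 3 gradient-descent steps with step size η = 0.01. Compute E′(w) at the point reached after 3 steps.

-3.114752

E′(w) = 8w + 12
Step 1: E′(-2) = -4; w₁ = -2 − 0.01·(-4) = -1.96
Step 2: E′(-1.96) = -3.68; w₂ = -1.96 − 0.01·(-3.68) = -1.9232
Step 3: E′(-1.9232) = -3.3856; w₃ = -1.9232 − 0.01·(-3.3856) = -1.889344
E′(w) at (-1.889344) = -3.114752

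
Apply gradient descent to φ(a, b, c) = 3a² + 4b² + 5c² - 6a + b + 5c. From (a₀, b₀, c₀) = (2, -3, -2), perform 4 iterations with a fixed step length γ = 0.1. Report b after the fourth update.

∇φ = (6a - 6, 8b + 1, 10c + 5)
Step 1: at (2, -3, -2), ∇φ = (6, -23, -15) → (2, -3, -2) − 0.1·(6, -23, -15) = (1.4, -0.7, -0.5)
Step 2: at (1.4, -0.7, -0.5), ∇φ = (2.4, -4.6, 0) → (1.4, -0.7, -0.5) − 0.1·(2.4, -4.6, 0) = (1.16, -0.24, -0.5)
Step 3: at (1.16, -0.24, -0.5), ∇φ = (0.96, -0.92, 0) → (1.16, -0.24, -0.5) − 0.1·(0.96, -0.92, 0) = (1.064, -0.148, -0.5)
Step 4: at (1.064, -0.148, -0.5), ∇φ = (0.384, -0.184, 0) → (1.064, -0.148, -0.5) − 0.1·(0.384, -0.184, 0) = (1.0256, -0.1296, -0.5)
b = -0.1296

-0.1296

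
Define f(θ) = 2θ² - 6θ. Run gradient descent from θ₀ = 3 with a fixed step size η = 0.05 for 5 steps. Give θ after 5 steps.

1.99152

f′(θ) = 4θ - 6
Step 1: f′(3) = 6; θ₁ = 3 − 0.05·6 = 2.7
Step 2: f′(2.7) = 4.8; θ₂ = 2.7 − 0.05·4.8 = 2.46
Step 3: f′(2.46) = 3.84; θ₃ = 2.46 − 0.05·3.84 = 2.268
Step 4: f′(2.268) = 3.072; θ₄ = 2.268 − 0.05·3.072 = 2.1144
Step 5: f′(2.1144) = 2.4576; θ₅ = 2.1144 − 0.05·2.4576 = 1.99152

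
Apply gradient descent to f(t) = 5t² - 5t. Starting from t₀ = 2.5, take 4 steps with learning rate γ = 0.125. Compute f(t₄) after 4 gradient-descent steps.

-1.24969482421875

f′(t) = 10t - 5
Step 1: f′(2.5) = 20; t₁ = 2.5 − 0.125·20 = 0
Step 2: f′(0) = -5; t₂ = 0 − 0.125·(-5) = 0.625
Step 3: f′(0.625) = 1.25; t₃ = 0.625 − 0.125·1.25 = 0.46875
Step 4: f′(0.46875) = -0.3125; t₄ = 0.46875 − 0.125·(-0.3125) = 0.5078125
f(0.5078125) = -1.24969482421875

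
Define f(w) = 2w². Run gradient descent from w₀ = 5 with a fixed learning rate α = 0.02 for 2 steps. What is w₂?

f′(w) = 4w
Step 1: f′(5) = 20; w₁ = 5 − 0.02·20 = 4.6
Step 2: f′(4.6) = 18.4; w₂ = 4.6 − 0.02·18.4 = 4.232

4.232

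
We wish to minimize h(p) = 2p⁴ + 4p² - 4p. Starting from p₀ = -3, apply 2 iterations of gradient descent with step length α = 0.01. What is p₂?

h′(p) = 8p³ + 8p - 4
Step 1: h′(-3) = -244; p₁ = -3 − 0.01·(-244) = -0.56
Step 2: h′(-0.56) = -9.884928; p₂ = -0.56 − 0.01·(-9.884928) = -0.46115072

-0.46115072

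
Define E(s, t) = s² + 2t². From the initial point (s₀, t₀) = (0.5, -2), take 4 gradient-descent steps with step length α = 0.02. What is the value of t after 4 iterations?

∇E = (2s, 4t)
Step 1: at (0.5, -2), ∇E = (1, -8) → (0.5, -2) − 0.02·(1, -8) = (0.48, -1.84)
Step 2: at (0.48, -1.84), ∇E = (0.96, -7.36) → (0.48, -1.84) − 0.02·(0.96, -7.36) = (0.4608, -1.6928)
Step 3: at (0.4608, -1.6928), ∇E = (0.9216, -6.7712) → (0.4608, -1.6928) − 0.02·(0.9216, -6.7712) = (0.442368, -1.557376)
Step 4: at (0.442368, -1.557376), ∇E = (0.884736, -6.229504) → (0.442368, -1.557376) − 0.02·(0.884736, -6.229504) = (0.42467328, -1.43278592)
t = -1.43278592

-1.43278592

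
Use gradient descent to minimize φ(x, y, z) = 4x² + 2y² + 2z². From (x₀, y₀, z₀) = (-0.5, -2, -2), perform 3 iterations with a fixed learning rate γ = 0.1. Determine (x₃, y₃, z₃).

(-0.004, -0.432, -0.432)

∇φ = (8x, 4y, 4z)
Step 1: at (-0.5, -2, -2), ∇φ = (-4, -8, -8) → (-0.5, -2, -2) − 0.1·(-4, -8, -8) = (-0.1, -1.2, -1.2)
Step 2: at (-0.1, -1.2, -1.2), ∇φ = (-0.8, -4.8, -4.8) → (-0.1, -1.2, -1.2) − 0.1·(-0.8, -4.8, -4.8) = (-0.02, -0.72, -0.72)
Step 3: at (-0.02, -0.72, -0.72), ∇φ = (-0.16, -2.88, -2.88) → (-0.02, -0.72, -0.72) − 0.1·(-0.16, -2.88, -2.88) = (-0.004, -0.432, -0.432)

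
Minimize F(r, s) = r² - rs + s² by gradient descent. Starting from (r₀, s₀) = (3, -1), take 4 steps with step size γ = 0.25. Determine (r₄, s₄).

∇F = (2r - s, -r + 2s)
(r₁, s₁) = (3, -1) − 0.25·(7, -5) = (1.25, 0.25)
(r₂, s₂) = (1.25, 0.25) − 0.25·(2.25, -0.75) = (0.6875, 0.4375)
(r₃, s₃) = (0.6875, 0.4375) − 0.25·(0.9375, 0.1875) = (0.453125, 0.390625)
(r₄, s₄) = (0.453125, 0.390625) − 0.25·(0.515625, 0.328125) = (0.32421875, 0.30859375)

(0.32421875, 0.30859375)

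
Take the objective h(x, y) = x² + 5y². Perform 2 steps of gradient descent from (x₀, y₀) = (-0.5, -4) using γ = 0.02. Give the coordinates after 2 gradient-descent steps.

(-0.4608, -2.56)

∇h = (2x, 10y)
(x₁, y₁) = (-0.5, -4) − 0.02·(-1, -40) = (-0.48, -3.2)
(x₂, y₂) = (-0.48, -3.2) − 0.02·(-0.96, -32) = (-0.4608, -2.56)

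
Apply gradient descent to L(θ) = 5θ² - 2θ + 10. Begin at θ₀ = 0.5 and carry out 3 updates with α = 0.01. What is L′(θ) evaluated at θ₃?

L′(θ) = 10θ - 2
Step 1: L′(0.5) = 3; θ₁ = 0.5 − 0.01·3 = 0.47
Step 2: L′(0.47) = 2.7; θ₂ = 0.47 − 0.01·2.7 = 0.443
Step 3: L′(0.443) = 2.43; θ₃ = 0.443 − 0.01·2.43 = 0.4187
L′(θ) at (0.4187) = 2.187

2.187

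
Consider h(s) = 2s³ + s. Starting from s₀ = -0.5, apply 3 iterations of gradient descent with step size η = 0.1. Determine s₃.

-2.13359375

h′(s) = 6s² + 1
Step 1: h′(-0.5) = 2.5; s₁ = -0.5 − 0.1·2.5 = -0.75
Step 2: h′(-0.75) = 4.375; s₂ = -0.75 − 0.1·4.375 = -1.1875
Step 3: h′(-1.1875) = 9.4609375; s₃ = -1.1875 − 0.1·9.4609375 = -2.13359375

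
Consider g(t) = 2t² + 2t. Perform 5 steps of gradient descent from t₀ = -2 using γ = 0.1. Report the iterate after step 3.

-0.824

g′(t) = 4t + 2
Step 1: g′(-2) = -6; t₁ = -2 − 0.1·(-6) = -1.4
Step 2: g′(-1.4) = -3.6; t₂ = -1.4 − 0.1·(-3.6) = -1.04
Step 3: g′(-1.04) = -2.16; t₃ = -1.04 − 0.1·(-2.16) = -0.824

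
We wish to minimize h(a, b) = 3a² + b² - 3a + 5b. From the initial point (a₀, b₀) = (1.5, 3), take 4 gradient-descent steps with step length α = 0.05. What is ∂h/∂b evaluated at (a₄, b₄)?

∇h = (6a - 3, 2b + 5)
(a₁, b₁) = (1.5, 3) − 0.05·(6, 11) = (1.2, 2.45)
(a₂, b₂) = (1.2, 2.45) − 0.05·(4.2, 9.9) = (0.99, 1.955)
(a₃, b₃) = (0.99, 1.955) − 0.05·(2.94, 8.91) = (0.843, 1.5095)
(a₄, b₄) = (0.843, 1.5095) − 0.05·(2.058, 8.019) = (0.7401, 1.10855)
∂h/∂b at (0.7401, 1.10855) = 7.2171

7.2171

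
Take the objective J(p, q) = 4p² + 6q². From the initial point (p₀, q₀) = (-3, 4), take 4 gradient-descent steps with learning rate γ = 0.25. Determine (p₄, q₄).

(-3, 64)

∇J = (8p, 12q)
Step 1: at (-3, 4), ∇J = (-24, 48) → (-3, 4) − 0.25·(-24, 48) = (3, -8)
Step 2: at (3, -8), ∇J = (24, -96) → (3, -8) − 0.25·(24, -96) = (-3, 16)
Step 3: at (-3, 16), ∇J = (-24, 192) → (-3, 16) − 0.25·(-24, 192) = (3, -32)
Step 4: at (3, -32), ∇J = (24, -384) → (3, -32) − 0.25·(24, -384) = (-3, 64)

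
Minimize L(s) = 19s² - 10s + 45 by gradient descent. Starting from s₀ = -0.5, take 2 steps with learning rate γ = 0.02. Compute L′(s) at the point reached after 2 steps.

L′(s) = 38s - 10
s₁ = -0.5 − 0.02·(-29) = 0.08
s₂ = 0.08 − 0.02·(-6.96) = 0.2192
L′(s) at (0.2192) = -1.6704

-1.6704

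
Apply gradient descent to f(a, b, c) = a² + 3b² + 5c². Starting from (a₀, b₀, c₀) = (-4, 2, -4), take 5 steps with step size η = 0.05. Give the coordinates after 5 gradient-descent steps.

(-2.36196, 0.33614, -0.125)

∇f = (2a, 6b, 10c)
Step 1: at (-4, 2, -4), ∇f = (-8, 12, -40) → (-4, 2, -4) − 0.05·(-8, 12, -40) = (-3.6, 1.4, -2)
Step 2: at (-3.6, 1.4, -2), ∇f = (-7.2, 8.4, -20) → (-3.6, 1.4, -2) − 0.05·(-7.2, 8.4, -20) = (-3.24, 0.98, -1)
Step 3: at (-3.24, 0.98, -1), ∇f = (-6.48, 5.88, -10) → (-3.24, 0.98, -1) − 0.05·(-6.48, 5.88, -10) = (-2.916, 0.686, -0.5)
Step 4: at (-2.916, 0.686, -0.5), ∇f = (-5.832, 4.116, -5) → (-2.916, 0.686, -0.5) − 0.05·(-5.832, 4.116, -5) = (-2.6244, 0.4802, -0.25)
Step 5: at (-2.6244, 0.4802, -0.25), ∇f = (-5.2488, 2.8812, -2.5) → (-2.6244, 0.4802, -0.25) − 0.05·(-5.2488, 2.8812, -2.5) = (-2.36196, 0.33614, -0.125)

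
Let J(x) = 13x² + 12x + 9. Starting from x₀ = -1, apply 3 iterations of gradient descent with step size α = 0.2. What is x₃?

J′(x) = 26x + 12
Step 1: J′(-1) = -14; x₁ = -1 − 0.2·(-14) = 1.8
Step 2: J′(1.8) = 58.8; x₂ = 1.8 − 0.2·58.8 = -9.96
Step 3: J′(-9.96) = -246.96; x₃ = -9.96 − 0.2·(-246.96) = 39.432

39.432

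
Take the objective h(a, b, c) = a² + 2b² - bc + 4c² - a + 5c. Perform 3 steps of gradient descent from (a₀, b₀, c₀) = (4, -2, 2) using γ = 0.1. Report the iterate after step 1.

∇h = (2a - 1, 4b - c, -b + 8c + 5)
Step 1: at (4, -2, 2), ∇h = (7, -10, 23) → (4, -2, 2) − 0.1·(7, -10, 23) = (3.3, -1, -0.3)

(3.3, -1, -0.3)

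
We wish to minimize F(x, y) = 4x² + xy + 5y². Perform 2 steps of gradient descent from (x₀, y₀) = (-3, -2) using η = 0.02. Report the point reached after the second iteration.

(-2.0524, -1.1824)

∇F = (8x + y, x + 10y)
Step 1: at (-3, -2), ∇F = (-26, -23) → (-3, -2) − 0.02·(-26, -23) = (-2.48, -1.54)
Step 2: at (-2.48, -1.54), ∇F = (-21.38, -17.88) → (-2.48, -1.54) − 0.02·(-21.38, -17.88) = (-2.0524, -1.1824)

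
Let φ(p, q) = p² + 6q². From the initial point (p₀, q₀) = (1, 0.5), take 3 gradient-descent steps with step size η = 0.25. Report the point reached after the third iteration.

∇φ = (2p, 12q)
Step 1: at (1, 0.5), ∇φ = (2, 6) → (1, 0.5) − 0.25·(2, 6) = (0.5, -1)
Step 2: at (0.5, -1), ∇φ = (1, -12) → (0.5, -1) − 0.25·(1, -12) = (0.25, 2)
Step 3: at (0.25, 2), ∇φ = (0.5, 24) → (0.25, 2) − 0.25·(0.5, 24) = (0.125, -4)

(0.125, -4)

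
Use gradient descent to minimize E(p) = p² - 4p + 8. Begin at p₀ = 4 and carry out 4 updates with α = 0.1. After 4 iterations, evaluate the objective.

E′(p) = 2p - 4
p₁ = 4 − 0.1·4 = 3.6
p₂ = 3.6 − 0.1·3.2 = 3.28
p₃ = 3.28 − 0.1·2.56 = 3.024
p₄ = 3.024 − 0.1·2.048 = 2.8192
E(2.8192) = 4.67108864

4.67108864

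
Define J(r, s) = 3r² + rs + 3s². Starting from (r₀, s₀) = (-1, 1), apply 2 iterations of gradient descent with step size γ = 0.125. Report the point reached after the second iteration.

(-0.140625, 0.140625)

∇J = (6r + s, r + 6s)
Step 1: at (-1, 1), ∇J = (-5, 5) → (-1, 1) − 0.125·(-5, 5) = (-0.375, 0.375)
Step 2: at (-0.375, 0.375), ∇J = (-1.875, 1.875) → (-0.375, 0.375) − 0.125·(-1.875, 1.875) = (-0.140625, 0.140625)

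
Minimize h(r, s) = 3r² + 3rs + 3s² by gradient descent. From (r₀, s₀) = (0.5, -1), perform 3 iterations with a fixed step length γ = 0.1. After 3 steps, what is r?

∇h = (6r + 3s, 3r + 6s)
(r₁, s₁) = (0.5, -1) − 0.1·(0, -4.5) = (0.5, -0.55)
(r₂, s₂) = (0.5, -0.55) − 0.1·(1.35, -1.8) = (0.365, -0.37)
(r₃, s₃) = (0.365, -0.37) − 0.1·(1.08, -1.125) = (0.257, -0.2575)
r = 0.257

0.257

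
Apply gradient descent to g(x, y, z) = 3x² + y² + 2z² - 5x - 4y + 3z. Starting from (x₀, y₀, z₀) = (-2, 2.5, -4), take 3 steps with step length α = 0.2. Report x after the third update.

∇g = (6x - 5, 2y - 4, 4z + 3)
Step 1: at (-2, 2.5, -4), ∇g = (-17, 1, -13) → (-2, 2.5, -4) − 0.2·(-17, 1, -13) = (1.4, 2.3, -1.4)
Step 2: at (1.4, 2.3, -1.4), ∇g = (3.4, 0.6, -2.6) → (1.4, 2.3, -1.4) − 0.2·(3.4, 0.6, -2.6) = (0.72, 2.18, -0.88)
Step 3: at (0.72, 2.18, -0.88), ∇g = (-0.68, 0.36, -0.52) → (0.72, 2.18, -0.88) − 0.2·(-0.68, 0.36, -0.52) = (0.856, 2.108, -0.776)
x = 0.856

0.856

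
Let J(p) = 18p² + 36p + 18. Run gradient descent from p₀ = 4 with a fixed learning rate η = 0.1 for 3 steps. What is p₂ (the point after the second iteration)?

J′(p) = 36p + 36
Step 1: J′(4) = 180; p₁ = 4 − 0.1·180 = -14
Step 2: J′(-14) = -468; p₂ = -14 − 0.1·(-468) = 32.8

32.8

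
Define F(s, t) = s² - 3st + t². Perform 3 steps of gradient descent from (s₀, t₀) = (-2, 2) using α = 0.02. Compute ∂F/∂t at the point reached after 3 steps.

7.29

∇F = (2s - 3t, -3s + 2t)
Step 1: at (-2, 2), ∇F = (-10, 10) → (-2, 2) − 0.02·(-10, 10) = (-1.8, 1.8)
Step 2: at (-1.8, 1.8), ∇F = (-9, 9) → (-1.8, 1.8) − 0.02·(-9, 9) = (-1.62, 1.62)
Step 3: at (-1.62, 1.62), ∇F = (-8.1, 8.1) → (-1.62, 1.62) − 0.02·(-8.1, 8.1) = (-1.458, 1.458)
∂F/∂t at (-1.458, 1.458) = 7.29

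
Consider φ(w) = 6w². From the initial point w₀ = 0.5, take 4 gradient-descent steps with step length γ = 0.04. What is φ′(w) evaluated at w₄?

0.43869696

φ′(w) = 12w
w₁ = 0.5 − 0.04·6 = 0.26
w₂ = 0.26 − 0.04·3.12 = 0.1352
w₃ = 0.1352 − 0.04·1.6224 = 0.070304
w₄ = 0.070304 − 0.04·0.843648 = 0.03655808
φ′(w) at (0.03655808) = 0.43869696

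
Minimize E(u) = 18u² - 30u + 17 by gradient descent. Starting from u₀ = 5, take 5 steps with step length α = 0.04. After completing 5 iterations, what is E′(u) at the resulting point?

-2.47374336

E′(u) = 36u - 30
Step 1: E′(5) = 150; u₁ = 5 − 0.04·150 = -1
Step 2: E′(-1) = -66; u₂ = -1 − 0.04·(-66) = 1.64
Step 3: E′(1.64) = 29.04; u₃ = 1.64 − 0.04·29.04 = 0.4784
Step 4: E′(0.4784) = -12.7776; u₄ = 0.4784 − 0.04·(-12.7776) = 0.989504
Step 5: E′(0.989504) = 5.622144; u₅ = 0.989504 − 0.04·5.622144 = 0.76461824
E′(u) at (0.76461824) = -2.47374336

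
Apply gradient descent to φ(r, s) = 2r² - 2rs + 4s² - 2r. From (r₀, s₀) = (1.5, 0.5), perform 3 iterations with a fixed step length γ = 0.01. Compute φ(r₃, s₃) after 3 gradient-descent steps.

∇φ = (4r - 2s - 2, -2r + 8s)
Step 1: at (1.5, 0.5), ∇φ = (3, 1) → (1.5, 0.5) − 0.01·(3, 1) = (1.47, 0.49)
Step 2: at (1.47, 0.49), ∇φ = (2.9, 0.98) → (1.47, 0.49) − 0.01·(2.9, 0.98) = (1.441, 0.4802)
Step 3: at (1.441, 0.4802), ∇φ = (2.8036, 0.9596) → (1.441, 0.4802) − 0.01·(2.8036, 0.9596) = (1.412964, 0.470604)
φ(1.412964, 0.470604) = 0.722986009344

0.722986009344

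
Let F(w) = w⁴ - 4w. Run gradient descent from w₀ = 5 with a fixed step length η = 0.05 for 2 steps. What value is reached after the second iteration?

1532.8784

F′(w) = 4w³ - 4
w₁ = 5 − 0.05·496 = -19.8
w₂ = -19.8 − 0.05·(-31053.568) = 1532.8784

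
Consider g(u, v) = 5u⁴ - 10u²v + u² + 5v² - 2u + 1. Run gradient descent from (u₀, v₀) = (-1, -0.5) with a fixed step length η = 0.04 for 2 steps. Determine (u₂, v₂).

∇g = (20u³ - 20uv + 2u - 2, -10u² + 10v)
(u₁, v₁) = (-1, -0.5) − 0.04·(-34, -15) = (0.36, 0.1)
(u₂, v₂) = (0.36, 0.1) − 0.04·(-1.06688, -0.296) = (0.4026752, 0.11184)

(0.4026752, 0.11184)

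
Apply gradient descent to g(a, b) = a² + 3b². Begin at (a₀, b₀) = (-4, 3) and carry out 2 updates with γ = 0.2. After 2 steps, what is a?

-1.44

∇g = (2a, 6b)
Step 1: at (-4, 3), ∇g = (-8, 18) → (-4, 3) − 0.2·(-8, 18) = (-2.4, -0.6)
Step 2: at (-2.4, -0.6), ∇g = (-4.8, -3.6) → (-2.4, -0.6) − 0.2·(-4.8, -3.6) = (-1.44, 0.12)
a = -1.44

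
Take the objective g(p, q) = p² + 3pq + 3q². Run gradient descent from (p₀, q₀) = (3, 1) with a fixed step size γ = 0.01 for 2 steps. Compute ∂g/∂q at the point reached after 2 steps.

12.7491

∇g = (2p + 3q, 3p + 6q)
(p₁, q₁) = (3, 1) − 0.01·(9, 15) = (2.91, 0.85)
(p₂, q₂) = (2.91, 0.85) − 0.01·(8.37, 13.83) = (2.8263, 0.7117)
∂g/∂q at (2.8263, 0.7117) = 12.7491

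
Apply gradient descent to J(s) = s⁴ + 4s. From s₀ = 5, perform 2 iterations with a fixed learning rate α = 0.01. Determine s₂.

-0.07999744

J′(s) = 4s³ + 4
Step 1: J′(5) = 504; s₁ = 5 − 0.01·504 = -0.04
Step 2: J′(-0.04) = 3.999744; s₂ = -0.04 − 0.01·3.999744 = -0.07999744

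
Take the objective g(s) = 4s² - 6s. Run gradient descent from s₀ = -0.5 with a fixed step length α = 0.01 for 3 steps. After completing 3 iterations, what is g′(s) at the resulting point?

g′(s) = 8s - 6
s₁ = -0.5 − 0.01·(-10) = -0.4
s₂ = -0.4 − 0.01·(-9.2) = -0.308
s₃ = -0.308 − 0.01·(-8.464) = -0.22336
g′(s) at (-0.22336) = -7.78688

-7.78688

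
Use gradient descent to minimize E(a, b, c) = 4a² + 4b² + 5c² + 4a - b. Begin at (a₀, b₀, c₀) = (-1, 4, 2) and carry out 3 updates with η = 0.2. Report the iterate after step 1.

(-0.2, -2.2, -2)

∇E = (8a + 4, 8b - 1, 10c)
(a₁, b₁, c₁) = (-1, 4, 2) − 0.2·(-4, 31, 20) = (-0.2, -2.2, -2)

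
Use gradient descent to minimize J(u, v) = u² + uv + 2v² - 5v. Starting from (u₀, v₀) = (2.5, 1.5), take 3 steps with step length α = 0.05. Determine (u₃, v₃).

∇J = (2u + v, u + 4v - 5)
(u₁, v₁) = (2.5, 1.5) − 0.05·(6.5, 3.5) = (2.175, 1.325)
(u₂, v₂) = (2.175, 1.325) − 0.05·(5.675, 2.475) = (1.89125, 1.20125)
(u₃, v₃) = (1.89125, 1.20125) − 0.05·(4.98375, 1.69625) = (1.6420625, 1.1164375)

(1.6420625, 1.1164375)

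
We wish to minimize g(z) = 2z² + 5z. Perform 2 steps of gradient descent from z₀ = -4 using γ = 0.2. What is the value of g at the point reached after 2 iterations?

-3.1008

g′(z) = 4z + 5
Step 1: g′(-4) = -11; z₁ = -4 − 0.2·(-11) = -1.8
Step 2: g′(-1.8) = -2.2; z₂ = -1.8 − 0.2·(-2.2) = -1.36
g(-1.36) = -3.1008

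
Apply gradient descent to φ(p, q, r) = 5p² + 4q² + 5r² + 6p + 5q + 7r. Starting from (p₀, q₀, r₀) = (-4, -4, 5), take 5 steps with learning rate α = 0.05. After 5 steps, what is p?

∇φ = (10p + 6, 8q + 5, 10r + 7)
(p₁, q₁, r₁) = (-4, -4, 5) − 0.05·(-34, -27, 57) = (-2.3, -2.65, 2.15)
(p₂, q₂, r₂) = (-2.3, -2.65, 2.15) − 0.05·(-17, -16.2, 28.5) = (-1.45, -1.84, 0.725)
(p₃, q₃, r₃) = (-1.45, -1.84, 0.725) − 0.05·(-8.5, -9.72, 14.25) = (-1.025, -1.354, 0.0125)
(p₄, q₄, r₄) = (-1.025, -1.354, 0.0125) − 0.05·(-4.25, -5.832, 7.125) = (-0.8125, -1.0624, -0.34375)
(p₅, q₅, r₅) = (-0.8125, -1.0624, -0.34375) − 0.05·(-2.125, -3.4992, 3.5625) = (-0.70625, -0.88744, -0.521875)
p = -0.70625

-0.70625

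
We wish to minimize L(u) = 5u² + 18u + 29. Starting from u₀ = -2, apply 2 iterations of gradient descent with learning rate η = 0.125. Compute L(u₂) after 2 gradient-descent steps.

L′(u) = 10u + 18
Step 1: L′(-2) = -2; u₁ = -2 − 0.125·(-2) = -1.75
Step 2: L′(-1.75) = 0.5; u₂ = -1.75 − 0.125·0.5 = -1.8125
L(-1.8125) = 12.80078125

12.80078125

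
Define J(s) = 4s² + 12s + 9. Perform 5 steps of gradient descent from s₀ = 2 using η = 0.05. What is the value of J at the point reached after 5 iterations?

0.2962842624

J′(s) = 8s + 12
s₁ = 2 − 0.05·28 = 0.6
s₂ = 0.6 − 0.05·16.8 = -0.24
s₃ = -0.24 − 0.05·10.08 = -0.744
s₄ = -0.744 − 0.05·6.048 = -1.0464
s₅ = -1.0464 − 0.05·3.6288 = -1.22784
J(-1.22784) = 0.2962842624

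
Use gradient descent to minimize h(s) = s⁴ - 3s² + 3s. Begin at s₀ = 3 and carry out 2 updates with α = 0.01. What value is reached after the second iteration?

h′(s) = 4s³ - 6s + 3
s₁ = 3 − 0.01·93 = 2.07
s₂ = 2.07 − 0.01·26.058972 = 1.80941028

1.80941028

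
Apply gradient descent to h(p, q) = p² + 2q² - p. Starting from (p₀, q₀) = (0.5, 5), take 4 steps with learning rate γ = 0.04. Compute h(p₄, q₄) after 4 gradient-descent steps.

12.14379455541248

∇h = (2p - 1, 4q)
(p₁, q₁) = (0.5, 5) − 0.04·(0, 20) = (0.5, 4.2)
(p₂, q₂) = (0.5, 4.2) − 0.04·(0, 16.8) = (0.5, 3.528)
(p₃, q₃) = (0.5, 3.528) − 0.04·(0, 14.112) = (0.5, 2.96352)
(p₄, q₄) = (0.5, 2.96352) − 0.04·(0, 11.85408) = (0.5, 2.4893568)
h(0.5, 2.4893568) = 12.14379455541248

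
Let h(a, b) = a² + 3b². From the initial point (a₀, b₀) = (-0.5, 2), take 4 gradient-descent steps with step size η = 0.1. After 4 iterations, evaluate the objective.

∇h = (2a, 6b)
(a₁, b₁) = (-0.5, 2) − 0.1·(-1, 12) = (-0.4, 0.8)
(a₂, b₂) = (-0.4, 0.8) − 0.1·(-0.8, 4.8) = (-0.32, 0.32)
(a₃, b₃) = (-0.32, 0.32) − 0.1·(-0.64, 1.92) = (-0.256, 0.128)
(a₄, b₄) = (-0.256, 0.128) − 0.1·(-0.512, 0.768) = (-0.2048, 0.0512)
h(-0.2048, 0.0512) = 0.04980736

0.04980736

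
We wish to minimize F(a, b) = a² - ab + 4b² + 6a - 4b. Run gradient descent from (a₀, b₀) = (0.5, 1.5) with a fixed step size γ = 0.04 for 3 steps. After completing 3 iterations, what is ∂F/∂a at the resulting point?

4.88576

∇F = (2a - b + 6, -a + 8b - 4)
Step 1: at (0.5, 1.5), ∇F = (5.5, 7.5) → (0.5, 1.5) − 0.04·(5.5, 7.5) = (0.28, 1.2)
Step 2: at (0.28, 1.2), ∇F = (5.36, 5.32) → (0.28, 1.2) − 0.04·(5.36, 5.32) = (0.0656, 0.9872)
Step 3: at (0.0656, 0.9872), ∇F = (5.144, 3.832) → (0.0656, 0.9872) − 0.04·(5.144, 3.832) = (-0.14016, 0.83392)
∂F/∂a at (-0.14016, 0.83392) = 4.88576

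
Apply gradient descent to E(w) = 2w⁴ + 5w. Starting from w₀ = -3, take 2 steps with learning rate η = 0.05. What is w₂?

-164.84755

E′(w) = 8w³ + 5
Step 1: E′(-3) = -211; w₁ = -3 − 0.05·(-211) = 7.55
Step 2: E′(7.55) = 3447.951; w₂ = 7.55 − 0.05·3447.951 = -164.84755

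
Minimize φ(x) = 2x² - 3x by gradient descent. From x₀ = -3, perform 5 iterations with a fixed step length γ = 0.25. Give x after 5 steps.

φ′(x) = 4x - 3
x₁ = -3 − 0.25·(-15) = 0.75
x₂ = 0.75 − 0.25·0 = 0.75
x₃ = 0.75 − 0.25·0 = 0.75
x₄ = 0.75 − 0.25·0 = 0.75
x₅ = 0.75 − 0.25·0 = 0.75

0.75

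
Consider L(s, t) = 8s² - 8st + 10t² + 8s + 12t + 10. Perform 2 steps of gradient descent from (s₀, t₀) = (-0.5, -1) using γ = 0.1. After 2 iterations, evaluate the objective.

8.656

∇L = (16s - 8t + 8, -8s + 20t + 12)
(s₁, t₁) = (-0.5, -1) − 0.1·(8, -4) = (-1.3, -0.6)
(s₂, t₂) = (-1.3, -0.6) − 0.1·(-8, 10.4) = (-0.5, -1.64)
L(-0.5, -1.64) = 8.656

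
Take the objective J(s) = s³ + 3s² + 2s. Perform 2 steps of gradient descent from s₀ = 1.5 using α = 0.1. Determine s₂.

-0.3326875

J′(s) = 3s² + 6s + 2
s₁ = 1.5 − 0.1·17.75 = -0.275
s₂ = -0.275 − 0.1·0.576875 = -0.3326875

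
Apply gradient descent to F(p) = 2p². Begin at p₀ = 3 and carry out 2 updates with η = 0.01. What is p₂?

F′(p) = 4p
Step 1: F′(3) = 12; p₁ = 3 − 0.01·12 = 2.88
Step 2: F′(2.88) = 11.52; p₂ = 2.88 − 0.01·11.52 = 2.7648

2.7648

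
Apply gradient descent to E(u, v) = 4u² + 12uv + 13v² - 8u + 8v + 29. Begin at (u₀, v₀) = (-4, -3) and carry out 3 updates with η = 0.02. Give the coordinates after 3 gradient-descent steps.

∇E = (8u + 12v - 8, 12u + 26v + 8)
Step 1: at (-4, -3), ∇E = (-76, -118) → (-4, -3) − 0.02·(-76, -118) = (-2.48, -0.64)
Step 2: at (-2.48, -0.64), ∇E = (-35.52, -38.4) → (-2.48, -0.64) − 0.02·(-35.52, -38.4) = (-1.7696, 0.128)
Step 3: at (-1.7696, 0.128), ∇E = (-20.6208, -9.9072) → (-1.7696, 0.128) − 0.02·(-20.6208, -9.9072) = (-1.357184, 0.326144)

(-1.357184, 0.326144)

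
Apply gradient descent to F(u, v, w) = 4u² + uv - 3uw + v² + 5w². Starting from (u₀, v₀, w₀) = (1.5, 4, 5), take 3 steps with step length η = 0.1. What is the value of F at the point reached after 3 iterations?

3.235722

∇F = (8u + v - 3w, u + 2v, -3u + 10w)
Step 1: at (1.5, 4, 5), ∇F = (1, 9.5, 45.5) → (1.5, 4, 5) − 0.1·(1, 9.5, 45.5) = (1.4, 3.05, 0.45)
Step 2: at (1.4, 3.05, 0.45), ∇F = (12.9, 7.5, 0.3) → (1.4, 3.05, 0.45) − 0.1·(12.9, 7.5, 0.3) = (0.11, 2.3, 0.42)
Step 3: at (0.11, 2.3, 0.42), ∇F = (1.92, 4.71, 3.87) → (0.11, 2.3, 0.42) − 0.1·(1.92, 4.71, 3.87) = (-0.082, 1.829, 0.033)
F(-0.082, 1.829, 0.033) = 3.235722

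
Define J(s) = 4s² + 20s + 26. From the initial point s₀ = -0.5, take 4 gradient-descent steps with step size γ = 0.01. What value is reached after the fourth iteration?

-1.06721408

J′(s) = 8s + 20
Step 1: J′(-0.5) = 16; s₁ = -0.5 − 0.01·16 = -0.66
Step 2: J′(-0.66) = 14.72; s₂ = -0.66 − 0.01·14.72 = -0.8072
Step 3: J′(-0.8072) = 13.5424; s₃ = -0.8072 − 0.01·13.5424 = -0.942624
Step 4: J′(-0.942624) = 12.459008; s₄ = -0.942624 − 0.01·12.459008 = -1.06721408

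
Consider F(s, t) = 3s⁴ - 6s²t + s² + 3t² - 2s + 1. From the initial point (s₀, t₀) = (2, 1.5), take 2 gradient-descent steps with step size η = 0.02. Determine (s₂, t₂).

(0.99256576, 1.653312)

∇F = (12s³ - 12st + 2s - 2, -6s² + 6t)
Step 1: at (2, 1.5), ∇F = (62, -15) → (2, 1.5) − 0.02·(62, -15) = (0.76, 1.8)
Step 2: at (0.76, 1.8), ∇F = (-11.628288, 7.3344) → (0.76, 1.8) − 0.02·(-11.628288, 7.3344) = (0.99256576, 1.653312)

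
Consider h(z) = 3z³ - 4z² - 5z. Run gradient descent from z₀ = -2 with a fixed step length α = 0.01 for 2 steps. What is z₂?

h′(z) = 9z² - 8z - 5
z₁ = -2 − 0.01·47 = -2.47
z₂ = -2.47 − 0.01·69.6681 = -3.166681

-3.166681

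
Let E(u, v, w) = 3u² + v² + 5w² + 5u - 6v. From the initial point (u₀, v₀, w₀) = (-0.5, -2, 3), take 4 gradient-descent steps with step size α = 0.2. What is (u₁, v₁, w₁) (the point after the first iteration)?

(-0.9, 0, -3)

∇E = (6u + 5, 2v - 6, 10w)
Step 1: at (-0.5, -2, 3), ∇E = (2, -10, 30) → (-0.5, -2, 3) − 0.2·(2, -10, 30) = (-0.9, 0, -3)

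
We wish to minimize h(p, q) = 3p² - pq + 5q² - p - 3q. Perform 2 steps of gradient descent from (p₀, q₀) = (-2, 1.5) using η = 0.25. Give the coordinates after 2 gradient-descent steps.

(-1.0625, 4.15625)

∇h = (6p - q - 1, -p + 10q - 3)
(p₁, q₁) = (-2, 1.5) − 0.25·(-14.5, 14) = (1.625, -2)
(p₂, q₂) = (1.625, -2) − 0.25·(10.75, -24.625) = (-1.0625, 4.15625)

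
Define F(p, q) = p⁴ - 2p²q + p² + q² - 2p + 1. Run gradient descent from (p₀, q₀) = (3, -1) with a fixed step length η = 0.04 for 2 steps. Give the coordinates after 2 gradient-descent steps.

(-0.45575424, 0.123328)

∇F = (4p³ - 4pq + 2p - 2, -2p² + 2q)
Step 1: at (3, -1), ∇F = (124, -20) → (3, -1) − 0.04·(124, -20) = (-1.96, -0.2)
Step 2: at (-1.96, -0.2), ∇F = (-37.606144, -8.0832) → (-1.96, -0.2) − 0.04·(-37.606144, -8.0832) = (-0.45575424, 0.123328)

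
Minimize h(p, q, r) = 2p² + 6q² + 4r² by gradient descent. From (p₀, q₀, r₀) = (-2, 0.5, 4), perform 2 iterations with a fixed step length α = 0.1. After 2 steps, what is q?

∇h = (4p, 12q, 8r)
Step 1: at (-2, 0.5, 4), ∇h = (-8, 6, 32) → (-2, 0.5, 4) − 0.1·(-8, 6, 32) = (-1.2, -0.1, 0.8)
Step 2: at (-1.2, -0.1, 0.8), ∇h = (-4.8, -1.2, 6.4) → (-1.2, -0.1, 0.8) − 0.1·(-4.8, -1.2, 6.4) = (-0.72, 0.02, 0.16)
q = 0.02

0.02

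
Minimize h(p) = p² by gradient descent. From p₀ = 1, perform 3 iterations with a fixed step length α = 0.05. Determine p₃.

0.729

h′(p) = 2p
Step 1: h′(1) = 2; p₁ = 1 − 0.05·2 = 0.9
Step 2: h′(0.9) = 1.8; p₂ = 0.9 − 0.05·1.8 = 0.81
Step 3: h′(0.81) = 1.62; p₃ = 0.81 − 0.05·1.62 = 0.729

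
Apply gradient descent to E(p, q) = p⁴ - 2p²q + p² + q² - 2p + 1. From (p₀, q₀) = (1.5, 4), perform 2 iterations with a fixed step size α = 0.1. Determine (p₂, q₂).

∇E = (4p³ - 4pq + 2p - 2, -2p² + 2q)
(p₁, q₁) = (1.5, 4) − 0.1·(-9.5, 3.5) = (2.45, 3.65)
(p₂, q₂) = (2.45, 3.65) − 0.1·(25.9545, -4.705) = (-0.14545, 4.1205)

(-0.14545, 4.1205)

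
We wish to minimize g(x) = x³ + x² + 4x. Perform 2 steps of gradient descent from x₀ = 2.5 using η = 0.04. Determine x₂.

0.886948

g′(x) = 3x² + 2x + 4
Step 1: g′(2.5) = 27.75; x₁ = 2.5 − 0.04·27.75 = 1.39
Step 2: g′(1.39) = 12.5763; x₂ = 1.39 − 0.04·12.5763 = 0.886948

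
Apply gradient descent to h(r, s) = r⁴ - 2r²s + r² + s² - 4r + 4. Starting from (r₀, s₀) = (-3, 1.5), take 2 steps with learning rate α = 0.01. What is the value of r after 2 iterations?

∇h = (4r³ - 4rs + 2r - 4, -2r² + 2s)
(r₁, s₁) = (-3, 1.5) − 0.01·(-100, -15) = (-2, 1.65)
(r₂, s₂) = (-2, 1.65) − 0.01·(-26.8, -4.7) = (-1.732, 1.697)
r = -1.732

-1.732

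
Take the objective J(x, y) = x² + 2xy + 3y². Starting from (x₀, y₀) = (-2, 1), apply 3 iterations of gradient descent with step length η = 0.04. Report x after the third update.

∇J = (2x + 2y, 2x + 6y)
Step 1: at (-2, 1), ∇J = (-2, 2) → (-2, 1) − 0.04·(-2, 2) = (-1.92, 0.92)
Step 2: at (-1.92, 0.92), ∇J = (-2, 1.68) → (-1.92, 0.92) − 0.04·(-2, 1.68) = (-1.84, 0.8528)
Step 3: at (-1.84, 0.8528), ∇J = (-1.9744, 1.4368) → (-1.84, 0.8528) − 0.04·(-1.9744, 1.4368) = (-1.761024, 0.795328)
x = -1.761024

-1.761024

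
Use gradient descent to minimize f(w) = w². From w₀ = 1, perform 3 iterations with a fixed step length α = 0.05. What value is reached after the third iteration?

0.729

f′(w) = 2w
Step 1: f′(1) = 2; w₁ = 1 − 0.05·2 = 0.9
Step 2: f′(0.9) = 1.8; w₂ = 0.9 − 0.05·1.8 = 0.81
Step 3: f′(0.81) = 1.62; w₃ = 0.81 − 0.05·1.62 = 0.729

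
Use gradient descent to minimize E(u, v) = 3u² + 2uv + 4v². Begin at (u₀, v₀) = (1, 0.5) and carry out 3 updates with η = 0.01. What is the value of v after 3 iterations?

∇E = (6u + 2v, 2u + 8v)
(u₁, v₁) = (1, 0.5) − 0.01·(7, 6) = (0.93, 0.44)
(u₂, v₂) = (0.93, 0.44) − 0.01·(6.46, 5.38) = (0.8654, 0.3862)
(u₃, v₃) = (0.8654, 0.3862) − 0.01·(5.9648, 4.8204) = (0.805752, 0.337996)
v = 0.337996

0.337996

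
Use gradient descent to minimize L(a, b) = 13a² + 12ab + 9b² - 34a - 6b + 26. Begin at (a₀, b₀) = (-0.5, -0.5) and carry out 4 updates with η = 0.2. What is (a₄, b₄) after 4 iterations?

(-1598.9512, -1153.3832)

∇L = (26a + 12b - 34, 12a + 18b - 6)
(a₁, b₁) = (-0.5, -0.5) − 0.2·(-53, -21) = (10.1, 3.7)
(a₂, b₂) = (10.1, 3.7) − 0.2·(273, 181.8) = (-44.5, -32.66)
(a₃, b₃) = (-44.5, -32.66) − 0.2·(-1582.92, -1127.88) = (272.084, 192.916)
(a₄, b₄) = (272.084, 192.916) − 0.2·(9355.176, 6731.496) = (-1598.9512, -1153.3832)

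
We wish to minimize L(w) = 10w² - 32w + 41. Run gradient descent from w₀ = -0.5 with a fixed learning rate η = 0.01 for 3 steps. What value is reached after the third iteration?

L′(w) = 20w - 32
w₁ = -0.5 − 0.01·(-42) = -0.08
w₂ = -0.08 − 0.01·(-33.6) = 0.256
w₃ = 0.256 − 0.01·(-26.88) = 0.5248

0.5248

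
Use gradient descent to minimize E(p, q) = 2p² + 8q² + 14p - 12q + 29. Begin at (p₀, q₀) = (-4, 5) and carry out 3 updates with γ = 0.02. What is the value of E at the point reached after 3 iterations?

14.58952873984

∇E = (4p + 14, 16q - 12)
(p₁, q₁) = (-4, 5) − 0.02·(-2, 68) = (-3.96, 3.64)
(p₂, q₂) = (-3.96, 3.64) − 0.02·(-1.84, 46.24) = (-3.9232, 2.7152)
(p₃, q₃) = (-3.9232, 2.7152) − 0.02·(-1.6928, 31.4432) = (-3.889344, 2.086336)
E(-3.889344, 2.086336) = 14.58952873984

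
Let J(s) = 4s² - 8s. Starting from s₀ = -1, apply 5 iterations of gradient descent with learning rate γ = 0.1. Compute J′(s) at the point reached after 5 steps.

J′(s) = 8s - 8
Step 1: J′(-1) = -16; s₁ = -1 − 0.1·(-16) = 0.6
Step 2: J′(0.6) = -3.2; s₂ = 0.6 − 0.1·(-3.2) = 0.92
Step 3: J′(0.92) = -0.64; s₃ = 0.92 − 0.1·(-0.64) = 0.984
Step 4: J′(0.984) = -0.128; s₄ = 0.984 − 0.1·(-0.128) = 0.9968
Step 5: J′(0.9968) = -0.0256; s₅ = 0.9968 − 0.1·(-0.0256) = 0.99936
J′(s) at (0.99936) = -0.00512

-0.00512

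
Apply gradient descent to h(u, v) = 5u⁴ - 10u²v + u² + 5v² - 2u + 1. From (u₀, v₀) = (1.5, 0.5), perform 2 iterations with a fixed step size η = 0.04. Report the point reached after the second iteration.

(-0.9134848, 0.88384)

∇h = (20u³ - 20uv + 2u - 2, -10u² + 10v)
(u₁, v₁) = (1.5, 0.5) − 0.04·(53.5, -17.5) = (-0.64, 1.2)
(u₂, v₂) = (-0.64, 1.2) − 0.04·(6.83712, 7.904) = (-0.9134848, 0.88384)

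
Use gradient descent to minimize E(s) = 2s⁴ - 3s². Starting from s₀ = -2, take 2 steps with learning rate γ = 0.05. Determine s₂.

0.6936

E′(s) = 8s³ - 6s
s₁ = -2 − 0.05·(-52) = 0.6
s₂ = 0.6 − 0.05·(-1.872) = 0.6936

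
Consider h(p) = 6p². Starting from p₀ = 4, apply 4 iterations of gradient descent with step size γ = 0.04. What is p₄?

h′(p) = 12p
Step 1: h′(4) = 48; p₁ = 4 − 0.04·48 = 2.08
Step 2: h′(2.08) = 24.96; p₂ = 2.08 − 0.04·24.96 = 1.0816
Step 3: h′(1.0816) = 12.9792; p₃ = 1.0816 − 0.04·12.9792 = 0.562432
Step 4: h′(0.562432) = 6.749184; p₄ = 0.562432 − 0.04·6.749184 = 0.29246464

0.29246464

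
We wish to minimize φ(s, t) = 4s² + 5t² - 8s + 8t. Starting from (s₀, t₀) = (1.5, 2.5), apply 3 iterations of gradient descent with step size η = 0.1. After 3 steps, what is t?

-0.8

∇φ = (8s - 8, 10t + 8)
(s₁, t₁) = (1.5, 2.5) − 0.1·(4, 33) = (1.1, -0.8)
(s₂, t₂) = (1.1, -0.8) − 0.1·(0.8, 0) = (1.02, -0.8)
(s₃, t₃) = (1.02, -0.8) − 0.1·(0.16, 0) = (1.004, -0.8)
t = -0.8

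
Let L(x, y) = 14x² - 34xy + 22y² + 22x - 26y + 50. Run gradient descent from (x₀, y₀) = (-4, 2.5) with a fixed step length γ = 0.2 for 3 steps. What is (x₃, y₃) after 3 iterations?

(5639.88, -7123.02)

∇L = (28x - 34y + 22, -34x + 44y - 26)
(x₁, y₁) = (-4, 2.5) − 0.2·(-175, 220) = (31, -41.5)
(x₂, y₂) = (31, -41.5) − 0.2·(2301, -2906) = (-429.2, 539.7)
(x₃, y₃) = (-429.2, 539.7) − 0.2·(-30345.4, 38313.6) = (5639.88, -7123.02)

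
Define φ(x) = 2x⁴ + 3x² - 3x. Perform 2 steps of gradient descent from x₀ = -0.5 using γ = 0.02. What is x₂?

-0.24933504

φ′(x) = 8x³ + 6x - 3
Step 1: φ′(-0.5) = -7; x₁ = -0.5 − 0.02·(-7) = -0.36
Step 2: φ′(-0.36) = -5.533248; x₂ = -0.36 − 0.02·(-5.533248) = -0.24933504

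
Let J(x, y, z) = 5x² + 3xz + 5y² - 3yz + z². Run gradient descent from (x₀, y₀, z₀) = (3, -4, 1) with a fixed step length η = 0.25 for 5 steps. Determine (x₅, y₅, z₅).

(-88.21875, 95.8125, -57.07421875)

∇J = (10x + 3z, 10y - 3z, 3x - 3y + 2z)
Step 1: at (3, -4, 1), ∇J = (33, -43, 23) → (3, -4, 1) − 0.25·(33, -43, 23) = (-5.25, 6.75, -4.75)
Step 2: at (-5.25, 6.75, -4.75), ∇J = (-66.75, 81.75, -45.5) → (-5.25, 6.75, -4.75) − 0.25·(-66.75, 81.75, -45.5) = (11.4375, -13.6875, 6.625)
Step 3: at (11.4375, -13.6875, 6.625), ∇J = (134.25, -156.75, 88.625) → (11.4375, -13.6875, 6.625) − 0.25·(134.25, -156.75, 88.625) = (-22.125, 25.5, -15.53125)
Step 4: at (-22.125, 25.5, -15.53125), ∇J = (-267.84375, 301.59375, -173.9375) → (-22.125, 25.5, -15.53125) − 0.25·(-267.84375, 301.59375, -173.9375) = (44.8359375, -49.8984375, 27.953125)
Step 5: at (44.8359375, -49.8984375, 27.953125), ∇J = (532.21875, -582.84375, 340.109375) → (44.8359375, -49.8984375, 27.953125) − 0.25·(532.21875, -582.84375, 340.109375) = (-88.21875, 95.8125, -57.07421875)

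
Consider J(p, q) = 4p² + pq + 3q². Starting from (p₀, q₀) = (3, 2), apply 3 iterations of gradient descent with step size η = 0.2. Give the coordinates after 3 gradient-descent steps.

∇J = (8p + q, p + 6q)
(p₁, q₁) = (3, 2) − 0.2·(26, 15) = (-2.2, -1)
(p₂, q₂) = (-2.2, -1) − 0.2·(-18.6, -8.2) = (1.52, 0.64)
(p₃, q₃) = (1.52, 0.64) − 0.2·(12.8, 5.36) = (-1.04, -0.432)

(-1.04, -0.432)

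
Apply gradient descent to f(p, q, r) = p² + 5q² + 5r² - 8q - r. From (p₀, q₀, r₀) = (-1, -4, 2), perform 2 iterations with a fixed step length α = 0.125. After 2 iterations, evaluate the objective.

∇f = (2p, 10q - 8, 10r - 1)
Step 1: at (-1, -4, 2), ∇f = (-2, -48, 19) → (-1, -4, 2) − 0.125·(-2, -48, 19) = (-0.75, 2, -0.375)
Step 2: at (-0.75, 2, -0.375), ∇f = (-1.5, 12, -4.75) → (-0.75, 2, -0.375) − 0.125·(-1.5, 12, -4.75) = (-0.5625, 0.5, 0.21875)
f(-0.5625, 0.5, 0.21875) = -2.4130859375

-2.4130859375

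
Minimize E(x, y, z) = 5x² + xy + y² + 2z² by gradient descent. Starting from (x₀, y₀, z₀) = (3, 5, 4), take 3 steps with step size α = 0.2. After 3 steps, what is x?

-3.968

∇E = (10x + y, x + 2y, 4z)
(x₁, y₁, z₁) = (3, 5, 4) − 0.2·(35, 13, 16) = (-4, 2.4, 0.8)
(x₂, y₂, z₂) = (-4, 2.4, 0.8) − 0.2·(-37.6, 0.8, 3.2) = (3.52, 2.24, 0.16)
(x₃, y₃, z₃) = (3.52, 2.24, 0.16) − 0.2·(37.44, 8, 0.64) = (-3.968, 0.64, 0.032)
x = -3.968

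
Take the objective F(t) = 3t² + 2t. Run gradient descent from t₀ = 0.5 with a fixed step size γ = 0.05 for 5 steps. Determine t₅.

-0.193275

F′(t) = 6t + 2
Step 1: F′(0.5) = 5; t₁ = 0.5 − 0.05·5 = 0.25
Step 2: F′(0.25) = 3.5; t₂ = 0.25 − 0.05·3.5 = 0.075
Step 3: F′(0.075) = 2.45; t₃ = 0.075 − 0.05·2.45 = -0.0475
Step 4: F′(-0.0475) = 1.715; t₄ = -0.0475 − 0.05·1.715 = -0.13325
Step 5: F′(-0.13325) = 1.2005; t₅ = -0.13325 − 0.05·1.2005 = -0.193275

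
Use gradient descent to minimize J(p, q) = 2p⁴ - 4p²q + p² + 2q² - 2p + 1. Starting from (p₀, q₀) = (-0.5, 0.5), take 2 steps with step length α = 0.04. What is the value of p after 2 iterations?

-0.34451584

∇J = (8p³ - 8pq + 2p - 2, -4p² + 4q)
Step 1: at (-0.5, 0.5), ∇J = (-2, 1) → (-0.5, 0.5) − 0.04·(-2, 1) = (-0.42, 0.46)
Step 2: at (-0.42, 0.46), ∇J = (-1.887104, 1.1344) → (-0.42, 0.46) − 0.04·(-1.887104, 1.1344) = (-0.34451584, 0.414624)
p = -0.34451584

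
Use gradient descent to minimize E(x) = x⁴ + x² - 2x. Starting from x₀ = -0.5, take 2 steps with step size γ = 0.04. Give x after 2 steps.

-0.24373504

E′(x) = 4x³ + 2x - 2
x₁ = -0.5 − 0.04·(-3.5) = -0.36
x₂ = -0.36 − 0.04·(-2.906624) = -0.24373504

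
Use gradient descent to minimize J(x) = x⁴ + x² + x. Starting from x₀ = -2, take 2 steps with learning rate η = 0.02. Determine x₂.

-1.09224

J′(x) = 4x³ + 2x + 1
x₁ = -2 − 0.02·(-35) = -1.3
x₂ = -1.3 − 0.02·(-10.388) = -1.09224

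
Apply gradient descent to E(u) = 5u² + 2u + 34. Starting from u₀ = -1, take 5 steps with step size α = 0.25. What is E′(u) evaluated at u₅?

60.75

E′(u) = 10u + 2
Step 1: E′(-1) = -8; u₁ = -1 − 0.25·(-8) = 1
Step 2: E′(1) = 12; u₂ = 1 − 0.25·12 = -2
Step 3: E′(-2) = -18; u₃ = -2 − 0.25·(-18) = 2.5
Step 4: E′(2.5) = 27; u₄ = 2.5 − 0.25·27 = -4.25
Step 5: E′(-4.25) = -40.5; u₅ = -4.25 − 0.25·(-40.5) = 5.875
E′(u) at (5.875) = 60.75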